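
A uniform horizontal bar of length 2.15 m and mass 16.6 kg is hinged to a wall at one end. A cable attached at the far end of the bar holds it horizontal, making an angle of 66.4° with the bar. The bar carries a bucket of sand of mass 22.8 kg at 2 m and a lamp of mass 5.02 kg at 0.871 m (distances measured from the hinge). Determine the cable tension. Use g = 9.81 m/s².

Taking torques about the hinge:
Beam weight: 16.6 × 9.81 = 162.8 N down at 1.075 m → arm 1.075 m, τ = 162.8 × 1.075 = 175 N·m clockwise.
Bucket of sand: 22.8 × 9.81 = 223.7 N down at 2 m → arm 2 m, τ = 223.7 × 2 = 447.4 N·m clockwise.
Lamp: 5.02 × 9.81 = 49.25 N down at 0.871 m → arm 0.871 m, τ = 49.25 × 0.871 = 42.9 N·m clockwise.
Total clockwise load moment = 665.3 N·m.
The cable tension T acts at 2.15 m; only its component perpendicular to the bar, T sinθ, produces torque. sin 66.4° = 0.9164.
For rotational equilibrium, T × 2.15 × 0.9164 = 665.3, so T = 665.3 / 1.97 = 338 N.

T ≈ 338 N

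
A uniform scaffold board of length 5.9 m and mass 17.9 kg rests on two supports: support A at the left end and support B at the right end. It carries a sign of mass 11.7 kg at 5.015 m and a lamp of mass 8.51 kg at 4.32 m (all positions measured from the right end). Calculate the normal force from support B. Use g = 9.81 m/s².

R_B ≈ 127 N

Sum moments about support A (its reaction then has zero moment arm).
Beam weight: 17.9 × 9.81 = 175.6 N down at 2.95 m → arm 2.95 m, τ = 175.6 × 2.95 = 518 N·m clockwise.
Sign: 11.7 × 9.81 = 114.8 N down at 5.015 m → arm 0.885 m, τ = 114.8 × 0.885 = 101.6 N·m clockwise.
Lamp: 8.51 × 9.81 = 83.48 N down at 4.32 m → arm 1.58 m, τ = 83.48 × 1.58 = 131.9 N·m clockwise.
Net load moment about support A = 751.5 N·m clockwise.
Reaction R at support B is upward at 0 m, arm 5.9 m → moment R × 5.9 counterclockwise.
Setting net torque to zero: R × 5.9 = 751.5 → R = 127 N.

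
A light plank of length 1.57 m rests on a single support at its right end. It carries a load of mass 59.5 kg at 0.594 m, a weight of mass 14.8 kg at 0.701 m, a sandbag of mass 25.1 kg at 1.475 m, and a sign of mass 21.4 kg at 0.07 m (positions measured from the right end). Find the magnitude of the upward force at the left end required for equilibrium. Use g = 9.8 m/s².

F ≈ 526 N

About the right end:
Load: 59.5 × 9.8 = 583.1 N down at 0.594 m → arm 0.594 m, τ = 583.1 × 0.594 = 346.4 N·m counterclockwise.
Weight: 14.8 × 9.8 = 145 N down at 0.701 m → arm 0.701 m, τ = 145 × 0.701 = 101.6 N·m counterclockwise.
Sandbag: 25.1 × 9.8 = 246 N down at 1.475 m → arm 1.475 m, τ = 246 × 1.475 = 362.9 N·m counterclockwise.
Sign: 21.4 × 9.8 = 209.7 N down at 0.07 m → arm 0.07 m, τ = 209.7 × 0.07 = 14.68 N·m counterclockwise.
Net moment of the loads = 825.6 N·m counterclockwise.
The upward force F acts at the left end, arm 1.57 m, giving F × 1.57 clockwise.
Setting net torque to zero: F × 1.57 = 825.6 → F = 825.6 / 1.57 = 526 N.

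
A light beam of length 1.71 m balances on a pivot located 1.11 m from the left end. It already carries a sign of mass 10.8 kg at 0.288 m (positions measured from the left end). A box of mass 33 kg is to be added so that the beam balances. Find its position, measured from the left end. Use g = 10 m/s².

x ≈ 1.38 m from the left end

About the pivot (at 1.11 m from the left end):
Sign: 10.8 × 10 = 108 N down at 0.288 m → arm 0.822 m, τ = 108 × 0.822 = 88.78 N·m counterclockwise.
Net moment of existing loads = 88.78 N·m counterclockwise.
The box weighs 33 × 10 = 330 N and must supply an equal clockwise moment, so its lever arm about the pivot is 88.78 / 330 = 0.269 m.
That puts it at 1.11 + 0.269 = 1.38 m from the left end.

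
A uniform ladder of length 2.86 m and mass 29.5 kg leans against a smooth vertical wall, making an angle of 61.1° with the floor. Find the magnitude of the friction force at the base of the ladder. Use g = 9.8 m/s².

About the foot of the ladder:
Ladder weight 29.5×9.8 = 289.1 N acts at 1.43 m along the ladder; its horizontal arm is 1.43·cos61.1° = 0.6911 m → τ = 199.8 N·m clockwise.
Wall normal N acts horizontally at the top; its moment arm is the height L sinθ = 2.86·sin61.1° = 2.504 m, counterclockwise.
For rotational equilibrium, N × 2.504 = 199.8, so N = 79.8 N.
ΣFx = 0: friction at the foot balances the wall's push, so f = N_wall = 79.8 N.

f ≈ 79.8 N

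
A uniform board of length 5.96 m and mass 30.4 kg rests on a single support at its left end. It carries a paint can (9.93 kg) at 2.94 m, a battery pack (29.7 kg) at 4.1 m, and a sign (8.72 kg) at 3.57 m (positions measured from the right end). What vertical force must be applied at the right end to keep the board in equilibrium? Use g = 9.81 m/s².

F ≈ 324 N

Taking torques about the left end:
Beam weight: 30.4 × 9.81 = 298.2 N down at 2.98 m → arm 2.98 m, τ = 298.2 × 2.98 = 888.6 N·m clockwise.
Paint can: 9.93 × 9.81 = 97.41 N down at 2.94 m → arm 3.02 m, τ = 97.41 × 3.02 = 294.2 N·m clockwise.
Battery pack: 29.7 × 9.81 = 291.4 N down at 4.1 m → arm 1.86 m, τ = 291.4 × 1.86 = 542 N·m clockwise.
Sign: 8.72 × 9.81 = 85.54 N down at 3.57 m → arm 2.39 m, τ = 85.54 × 2.39 = 204.4 N·m clockwise.
Net moment of the loads = 1929 N·m clockwise.
The upward force F acts at the right end, arm 5.96 m, giving F × 5.96 counterclockwise.
Στ = 0 ⇒ F × 5.96 = 1929 ⇒ F = 1929 / 5.96 = 324 N.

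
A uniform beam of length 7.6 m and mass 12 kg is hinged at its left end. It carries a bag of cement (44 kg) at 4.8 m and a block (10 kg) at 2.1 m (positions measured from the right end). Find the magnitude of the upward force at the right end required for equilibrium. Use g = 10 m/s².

F ≈ 294 N

About the left end:
Beam weight: 12 × 10 = 120 N down at 3.8 m → arm 3.8 m, τ = 120 × 3.8 = 456 N·m clockwise.
Bag of cement: 44 × 10 = 440 N down at 4.8 m → arm 2.8 m, τ = 440 × 2.8 = 1232 N·m clockwise.
Block: 10 × 10 = 100 N down at 2.1 m → arm 5.5 m, τ = 100 × 5.5 = 550 N·m clockwise.
Net moment of the loads = 2238 N·m clockwise.
The upward force F acts at the right end, arm 7.6 m, giving F × 7.6 counterclockwise.
For rotational equilibrium, F × 7.6 = 2238, so F = 2238 / 7.6 = 294 N.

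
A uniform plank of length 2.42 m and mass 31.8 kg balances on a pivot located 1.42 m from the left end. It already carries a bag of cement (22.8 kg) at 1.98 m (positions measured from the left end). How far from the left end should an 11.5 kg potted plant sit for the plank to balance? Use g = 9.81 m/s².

x ≈ 0.89 m from the left end

Choose the pivot (at 1.42 m from the left end) as the axis so the support reaction has zero arm there.
Beam weight: 31.8 × 9.81 = 312 N down at 1.21 m → arm 0.21 m, τ = 312 × 0.21 = 65.52 N·m counterclockwise.
Bag of cement: 22.8 × 9.81 = 223.7 N down at 1.98 m → arm 0.56 m, τ = 223.7 × 0.56 = 125.3 N·m clockwise.
Net moment of existing loads = 59.78 N·m clockwise.
The potted plant weighs 11.5 × 9.81 = 112.8 N and must supply an equal counterclockwise moment, so its lever arm about the pivot is 59.78 / 112.8 = 0.53 m.
That puts it at 1.42 − 0.53 = 0.89 m from the left end.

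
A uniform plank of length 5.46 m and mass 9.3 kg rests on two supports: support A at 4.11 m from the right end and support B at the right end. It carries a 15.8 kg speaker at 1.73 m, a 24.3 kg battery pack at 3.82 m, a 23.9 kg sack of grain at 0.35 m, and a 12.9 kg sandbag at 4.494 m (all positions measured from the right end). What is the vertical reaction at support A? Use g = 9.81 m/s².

Sum moments about support B (its reaction then has zero moment arm).
Beam weight: 9.3 × 9.81 = 91.23 N down at 2.73 m → arm 2.73 m, τ = 91.23 × 2.73 = 249.1 N·m counterclockwise.
Speaker: 15.8 × 9.81 = 155 N down at 1.73 m → arm 1.73 m, τ = 155 × 1.73 = 268.1 N·m counterclockwise.
Battery pack: 24.3 × 9.81 = 238.4 N down at 3.82 m → arm 3.82 m, τ = 238.4 × 3.82 = 910.7 N·m counterclockwise.
Sack of grain: 23.9 × 9.81 = 234.5 N down at 0.35 m → arm 0.35 m, τ = 234.5 × 0.35 = 82.07 N·m counterclockwise.
Sandbag: 12.9 × 9.81 = 126.5 N down at 4.494 m → arm 4.494 m, τ = 126.5 × 4.494 = 568.5 N·m counterclockwise.
Net load moment about support B = 2078 N·m counterclockwise.
Reaction R at support A is upward at 4.11 m, arm 4.11 m → moment R × 4.11 clockwise.
Setting net torque to zero: R × 4.11 = 2078 → R = 506 N.

R_A ≈ 506 N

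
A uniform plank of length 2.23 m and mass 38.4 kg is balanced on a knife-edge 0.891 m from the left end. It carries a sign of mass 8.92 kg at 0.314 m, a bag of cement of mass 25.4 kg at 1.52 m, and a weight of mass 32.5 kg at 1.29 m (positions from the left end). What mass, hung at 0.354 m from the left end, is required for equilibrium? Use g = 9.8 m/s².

Sum moments about the knife-edge (at 0.891 m from the left end) (the support reaction has zero arm there).
Beam weight: 38.4 × 9.8 = 376.3 N down at 1.115 m → arm 0.224 m, τ = 376.3 × 0.224 = 84.29 N·m clockwise.
Sign: 8.92 × 9.8 = 87.42 N down at 0.314 m → arm 0.577 m, τ = 87.42 × 0.577 = 50.44 N·m counterclockwise.
Bag of cement: 25.4 × 9.8 = 248.9 N down at 1.52 m → arm 0.629 m, τ = 248.9 × 0.629 = 156.6 N·m clockwise.
Weight: 32.5 × 9.8 = 318.5 N down at 1.29 m → arm 0.399 m, τ = 318.5 × 0.399 = 127.1 N·m clockwise.
Net moment of known loads = 317.5 N·m clockwise.
An unknown mass m at 0.354 m has arm 0.537 m; its moment is m·g·0.537 counterclockwise.
Setting net torque to zero: m × 9.8 × 0.537 = 317.5 → m = 317.5 / (9.8 × 0.537) = 60.3 kg.

m ≈ 60.3 kg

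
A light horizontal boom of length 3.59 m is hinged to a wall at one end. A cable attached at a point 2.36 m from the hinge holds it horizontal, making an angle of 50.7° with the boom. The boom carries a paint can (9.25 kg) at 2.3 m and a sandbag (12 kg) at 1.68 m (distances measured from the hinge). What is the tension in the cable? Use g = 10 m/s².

T ≈ 227 N

Choose the hinge as the axis so the unknown hinge reaction has zero arm there.
Paint can: 9.25 × 10 = 92.5 N down at 2.3 m → arm 2.3 m, τ = 92.5 × 2.3 = 212.7 N·m clockwise.
Sandbag: 12 × 10 = 120 N down at 1.68 m → arm 1.68 m, τ = 120 × 1.68 = 201.6 N·m clockwise.
Total clockwise load moment = 414.3 N·m.
The cable tension T acts at 2.36 m; only its component perpendicular to the boom, T sinθ, produces torque. sin 50.7° = 0.7738.
For rotational equilibrium, T × 2.36 × 0.7738 = 414.3, so T = 414.3 / 1.826 = 227 N.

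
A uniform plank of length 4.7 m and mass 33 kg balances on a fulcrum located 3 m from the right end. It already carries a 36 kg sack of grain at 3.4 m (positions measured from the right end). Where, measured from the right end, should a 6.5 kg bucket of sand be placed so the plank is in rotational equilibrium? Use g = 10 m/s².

Choose the fulcrum (at 3 m from the right end) as the axis so the support reaction has zero arm there.
Beam weight: 33 × 10 = 330 N down at 2.35 m → arm 0.65 m, τ = 330 × 0.65 = 214.5 N·m clockwise.
Sack of grain: 36 × 10 = 360 N down at 3.4 m → arm 0.4 m, τ = 360 × 0.4 = 144 N·m counterclockwise.
Net moment of existing loads = 70.5 N·m clockwise.
The bucket of sand weighs 6.5 × 10 = 65 N and must supply an equal counterclockwise moment, so its lever arm about the fulcrum is 70.5 / 65 = 1.08 m.
That puts it at 3 + 1.08 = 4.08 m from the right end.

x ≈ 4.08 m from the right end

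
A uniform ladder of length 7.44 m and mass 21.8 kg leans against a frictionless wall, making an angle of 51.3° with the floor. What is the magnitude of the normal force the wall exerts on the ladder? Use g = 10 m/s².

N_wall ≈ 87.3 N

About the foot of the ladder:
Ladder weight 21.8×10 = 218 N acts at 3.72 m along the ladder; its horizontal arm is 3.72·cos51.3° = 2.326 m → τ = 507.1 N·m clockwise.
Wall normal N acts horizontally at the top; its moment arm is the height L sinθ = 7.44·sin51.3° = 5.806 m, counterclockwise.
Στ = 0 ⇒ N × 5.806 = 507.1 ⇒ N = 87.3 N.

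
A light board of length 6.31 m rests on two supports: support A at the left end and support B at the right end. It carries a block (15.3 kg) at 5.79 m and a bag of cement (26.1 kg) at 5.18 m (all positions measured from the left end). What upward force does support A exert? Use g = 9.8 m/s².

Choose support B as the axis so its reaction then has zero moment arm.
Block: 15.3 × 9.8 = 149.9 N down at 5.79 m → arm 0.52 m, τ = 149.9 × 0.52 = 77.95 N·m counterclockwise.
Bag of cement: 26.1 × 9.8 = 255.8 N down at 5.18 m → arm 1.13 m, τ = 255.8 × 1.13 = 289.1 N·m counterclockwise.
Net load moment about support B = 367.1 N·m counterclockwise.
Reaction R at support A is upward at 0 m, arm 6.31 m → moment R × 6.31 clockwise.
Setting net torque to zero: R × 6.31 = 367.1 → R = 58.2 N.

R_A ≈ 58.2 N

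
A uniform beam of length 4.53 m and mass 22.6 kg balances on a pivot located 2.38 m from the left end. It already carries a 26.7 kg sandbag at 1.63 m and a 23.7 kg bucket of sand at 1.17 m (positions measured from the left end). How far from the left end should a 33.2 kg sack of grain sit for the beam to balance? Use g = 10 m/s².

x ≈ 3.93 m from the left end

Sum moments about the pivot (at 2.38 m from the left end) (the support reaction has zero arm there).
Beam weight: 22.6 × 10 = 226 N down at 2.265 m → arm 0.115 m, τ = 226 × 0.115 = 25.99 N·m counterclockwise.
Sandbag: 26.7 × 10 = 267 N down at 1.63 m → arm 0.75 m, τ = 267 × 0.75 = 200.2 N·m counterclockwise.
Bucket of sand: 23.7 × 10 = 237 N down at 1.17 m → arm 1.21 m, τ = 237 × 1.21 = 286.8 N·m counterclockwise.
Net moment of existing loads = 513 N·m counterclockwise.
The sack of grain weighs 33.2 × 10 = 332 N and must supply an equal clockwise moment, so its lever arm about the pivot is 513 / 332 = 1.55 m.
That puts it at 2.38 + 1.55 = 3.93 m from the left end.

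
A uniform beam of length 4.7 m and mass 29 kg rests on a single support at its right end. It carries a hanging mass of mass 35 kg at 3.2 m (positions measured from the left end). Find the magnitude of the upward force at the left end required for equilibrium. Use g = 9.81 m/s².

Sum moments about the right end (the unknown pivot reaction has zero arm there).
Beam weight: 29 × 9.81 = 284.5 N down at 2.35 m → arm 2.35 m, τ = 284.5 × 2.35 = 668.6 N·m counterclockwise.
Hanging mass: 35 × 9.81 = 343.4 N down at 3.2 m → arm 1.5 m, τ = 343.4 × 1.5 = 515.1 N·m counterclockwise.
Net moment of the loads = 1184 N·m counterclockwise.
The upward force F acts at the left end, arm 4.7 m, giving F × 4.7 clockwise.
For rotational equilibrium, F × 4.7 = 1184, so F = 1184 / 4.7 = 252 N.

F ≈ 252 N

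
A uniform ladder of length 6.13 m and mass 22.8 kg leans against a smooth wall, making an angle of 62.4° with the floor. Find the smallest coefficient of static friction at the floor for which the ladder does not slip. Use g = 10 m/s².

About the foot of the ladder:
Ladder weight 22.8×10 = 228 N acts at 3.065 m along the ladder; its horizontal arm is 3.065·cos62.4° = 1.42 m → τ = 323.8 N·m clockwise.
Wall normal N acts horizontally at the top; its moment arm is the height L sinθ = 6.13·sin62.4° = 5.432 m, counterclockwise.
For rotational equilibrium, N × 5.432 = 323.8, so N = 59.61 N.
ΣFx = 0 ⇒ f = N_wall = 59.61 N. ΣFy = 0 ⇒ N_floor = 228 N.
μ_min = f / N_floor = 59.61 / 228 = 0.261.

μ_min ≈ 0.261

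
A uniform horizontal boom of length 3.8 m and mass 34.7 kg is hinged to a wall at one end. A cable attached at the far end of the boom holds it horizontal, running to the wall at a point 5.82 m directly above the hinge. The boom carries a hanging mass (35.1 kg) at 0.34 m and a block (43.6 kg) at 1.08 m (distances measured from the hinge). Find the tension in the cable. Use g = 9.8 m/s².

T ≈ 385 N

Taking torques about the hinge:
Beam weight: 34.7 × 9.8 = 340.1 N down at 1.9 m → arm 1.9 m, τ = 340.1 × 1.9 = 646.2 N·m clockwise.
Hanging mass: 35.1 × 9.8 = 344 N down at 0.34 m → arm 0.34 m, τ = 344 × 0.34 = 117 N·m clockwise.
Block: 43.6 × 9.8 = 427.3 N down at 1.08 m → arm 1.08 m, τ = 427.3 × 1.08 = 461.5 N·m clockwise.
Total clockwise load moment = 1225 N·m.
The cable tension T acts at 3.8 m; only its component perpendicular to the boom, T sinθ, produces torque. sinθ = h/√(h²+d²) = 5.82/√(5.82²+3.8²) = 0.8373.
Στ = 0 ⇒ T × 3.8 × 0.8373 = 1225 ⇒ T = 1225 / 3.182 = 385 N.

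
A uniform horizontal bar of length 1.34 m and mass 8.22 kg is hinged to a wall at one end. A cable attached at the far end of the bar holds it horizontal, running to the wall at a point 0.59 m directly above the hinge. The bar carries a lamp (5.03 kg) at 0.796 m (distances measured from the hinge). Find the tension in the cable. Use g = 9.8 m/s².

T ≈ 173 N

About the hinge:
Beam weight: 8.22 × 9.8 = 80.56 N down at 0.67 m → arm 0.67 m, τ = 80.56 × 0.67 = 53.98 N·m clockwise.
Lamp: 5.03 × 9.8 = 49.29 N down at 0.796 m → arm 0.796 m, τ = 49.29 × 0.796 = 39.23 N·m clockwise.
Total clockwise load moment = 93.21 N·m.
The cable tension T acts at 1.34 m; only its component perpendicular to the bar, T sinθ, produces torque. sinθ = h/√(h²+d²) = 0.59/√(0.59²+1.34²) = 0.403.
Στ = 0 ⇒ T × 1.34 × 0.403 = 93.21 ⇒ T = 93.21 / 0.54 = 173 N.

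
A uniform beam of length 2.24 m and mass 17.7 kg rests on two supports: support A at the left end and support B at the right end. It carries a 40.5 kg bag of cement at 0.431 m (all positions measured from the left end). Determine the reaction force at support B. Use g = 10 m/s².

Sum moments about support A (its reaction then has zero moment arm).
Beam weight: 17.7 × 10 = 177 N down at 1.12 m → arm 1.12 m, τ = 177 × 1.12 = 198.2 N·m clockwise.
Bag of cement: 40.5 × 10 = 405 N down at 0.431 m → arm 0.431 m, τ = 405 × 0.431 = 174.6 N·m clockwise.
Net load moment about support A = 372.8 N·m clockwise.
Reaction R at support B is upward at 2.24 m, arm 2.24 m → moment R × 2.24 counterclockwise.
Setting net torque to zero: R × 2.24 = 372.8 → R = 166 N.

R_B ≈ 166 N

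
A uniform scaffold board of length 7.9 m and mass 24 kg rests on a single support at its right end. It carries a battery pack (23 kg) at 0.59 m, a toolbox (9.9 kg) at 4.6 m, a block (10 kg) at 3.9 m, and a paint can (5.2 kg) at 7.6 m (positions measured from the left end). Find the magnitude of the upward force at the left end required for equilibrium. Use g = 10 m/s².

F ≈ 427 N

Choose the right end as the axis so the unknown pivot reaction has zero arm there.
Beam weight: 24 × 10 = 240 N down at 3.95 m → arm 3.95 m, τ = 240 × 3.95 = 948 N·m counterclockwise.
Battery pack: 23 × 10 = 230 N down at 0.59 m → arm 7.31 m, τ = 230 × 7.31 = 1681 N·m counterclockwise.
Toolbox: 9.9 × 10 = 99 N down at 4.6 m → arm 3.3 m, τ = 99 × 3.3 = 326.7 N·m counterclockwise.
Block: 10 × 10 = 100 N down at 3.9 m → arm 4 m, τ = 100 × 4 = 400 N·m counterclockwise.
Paint can: 5.2 × 10 = 52 N down at 7.6 m → arm 0.3 m, τ = 52 × 0.3 = 15.6 N·m counterclockwise.
Net moment of the loads = 3371 N·m counterclockwise.
The upward force F acts at the left end, arm 7.9 m, giving F × 7.9 clockwise.
For rotational equilibrium, F × 7.9 = 3371, so F = 3371 / 7.9 = 427 N.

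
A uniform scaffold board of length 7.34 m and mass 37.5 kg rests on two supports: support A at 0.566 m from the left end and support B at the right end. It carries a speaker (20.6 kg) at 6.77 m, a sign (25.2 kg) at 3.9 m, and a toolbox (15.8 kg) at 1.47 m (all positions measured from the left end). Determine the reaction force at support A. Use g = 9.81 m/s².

About support B:
Beam weight: 37.5 × 9.81 = 367.9 N down at 3.67 m → arm 3.67 m, τ = 367.9 × 3.67 = 1350 N·m counterclockwise.
Speaker: 20.6 × 9.81 = 202.1 N down at 6.77 m → arm 0.57 m, τ = 202.1 × 0.57 = 115.2 N·m counterclockwise.
Sign: 25.2 × 9.81 = 247.2 N down at 3.9 m → arm 3.44 m, τ = 247.2 × 3.44 = 850.4 N·m counterclockwise.
Toolbox: 15.8 × 9.81 = 155 N down at 1.47 m → arm 5.87 m, τ = 155 × 5.87 = 909.9 N·m counterclockwise.
Net load moment about support B = 3226 N·m counterclockwise.
Reaction R at support A is upward at 0.566 m, arm 6.774 m → moment R × 6.774 clockwise.
Στ = 0 ⇒ R × 6.774 = 3226 ⇒ R = 476 N.

R_A ≈ 476 N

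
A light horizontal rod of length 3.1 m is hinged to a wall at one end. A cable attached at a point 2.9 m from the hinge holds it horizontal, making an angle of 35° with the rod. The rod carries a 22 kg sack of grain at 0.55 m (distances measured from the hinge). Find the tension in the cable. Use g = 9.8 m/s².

T ≈ 71.3 N

About the hinge:
Sack of grain: 22 × 9.8 = 215.6 N down at 0.55 m → arm 0.55 m, τ = 215.6 × 0.55 = 118.6 N·m clockwise.
Total clockwise load moment = 118.6 N·m.
The cable tension T acts at 2.9 m; only its component perpendicular to the rod, T sinθ, produces torque. sin 35° = 0.5736.
Στ = 0 ⇒ T × 2.9 × 0.5736 = 118.6 ⇒ T = 118.6 / 1.663 = 71.3 N.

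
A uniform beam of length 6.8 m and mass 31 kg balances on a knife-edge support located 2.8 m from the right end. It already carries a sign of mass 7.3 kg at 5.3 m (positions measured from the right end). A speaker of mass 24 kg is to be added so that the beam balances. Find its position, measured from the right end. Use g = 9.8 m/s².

Taking torques about the knife-edge support (at 2.8 m from the right end):
Beam weight: 31 × 9.8 = 303.8 N down at 3.4 m → arm 0.6 m, τ = 303.8 × 0.6 = 182.3 N·m counterclockwise.
Sign: 7.3 × 9.8 = 71.54 N down at 5.3 m → arm 2.5 m, τ = 71.54 × 2.5 = 178.9 N·m counterclockwise.
Net moment of existing loads = 361.2 N·m counterclockwise.
The speaker weighs 24 × 9.8 = 235.2 N and must supply an equal clockwise moment, so its lever arm about the knife-edge support is 361.2 / 235.2 = 1.54 m.
That puts it at 2.8 − 1.54 = 1.26 m from the right end.

x ≈ 1.26 m from the right end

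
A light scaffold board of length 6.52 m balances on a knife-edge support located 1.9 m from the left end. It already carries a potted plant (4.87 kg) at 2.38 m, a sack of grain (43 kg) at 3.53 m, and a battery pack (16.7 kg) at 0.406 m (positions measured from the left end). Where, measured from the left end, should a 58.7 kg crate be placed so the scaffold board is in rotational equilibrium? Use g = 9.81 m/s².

x ≈ 1.09 m from the left end

Choose the knife-edge support (at 1.9 m from the left end) as the axis so the support reaction has zero arm there.
Potted plant: 4.87 × 9.81 = 47.77 N down at 2.38 m → arm 0.48 m, τ = 47.77 × 0.48 = 22.93 N·m clockwise.
Sack of grain: 43 × 9.81 = 421.8 N down at 3.53 m → arm 1.63 m, τ = 421.8 × 1.63 = 687.5 N·m clockwise.
Battery pack: 16.7 × 9.81 = 163.8 N down at 0.406 m → arm 1.494 m, τ = 163.8 × 1.494 = 244.7 N·m counterclockwise.
Net moment of existing loads = 465.7 N·m clockwise.
The crate weighs 58.7 × 9.81 = 575.8 N and must supply an equal counterclockwise moment, so its lever arm about the knife-edge support is 465.7 / 575.8 = 0.809 m.
That puts it at 1.9 − 0.809 = 1.09 m from the left end.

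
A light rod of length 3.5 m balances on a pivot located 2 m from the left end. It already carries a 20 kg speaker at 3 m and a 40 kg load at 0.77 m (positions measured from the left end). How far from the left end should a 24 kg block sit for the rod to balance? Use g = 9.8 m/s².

x ≈ 3.22 m from the left end

Sum moments about the pivot (at 2 m from the left end) (the support reaction has zero arm there).
Speaker: 20 × 9.8 = 196 N down at 3 m → arm 1 m, τ = 196 × 1 = 196 N·m clockwise.
Load: 40 × 9.8 = 392 N down at 0.77 m → arm 1.23 m, τ = 392 × 1.23 = 482.2 N·m counterclockwise.
Net moment of existing loads = 286.2 N·m counterclockwise.
The block weighs 24 × 9.8 = 235.2 N and must supply an equal clockwise moment, so its lever arm about the pivot is 286.2 / 235.2 = 1.22 m.
That puts it at 2 + 1.22 = 3.22 m from the left end.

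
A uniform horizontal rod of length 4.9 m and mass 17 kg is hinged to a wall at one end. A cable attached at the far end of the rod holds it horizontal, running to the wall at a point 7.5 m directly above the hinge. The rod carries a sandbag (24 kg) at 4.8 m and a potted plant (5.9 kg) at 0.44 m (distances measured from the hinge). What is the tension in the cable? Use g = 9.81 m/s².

About the hinge:
Beam weight: 17 × 9.81 = 166.8 N down at 2.45 m → arm 2.45 m, τ = 166.8 × 2.45 = 408.7 N·m clockwise.
Sandbag: 24 × 9.81 = 235.4 N down at 4.8 m → arm 4.8 m, τ = 235.4 × 4.8 = 1130 N·m clockwise.
Potted plant: 5.9 × 9.81 = 57.88 N down at 0.44 m → arm 0.44 m, τ = 57.88 × 0.44 = 25.47 N·m clockwise.
Total clockwise load moment = 1564 N·m.
The cable tension T acts at 4.9 m; only its component perpendicular to the rod, T sinθ, produces torque. sinθ = h/√(h²+d²) = 7.5/√(7.5²+4.9²) = 0.8372.
Στ = 0 ⇒ T × 4.9 × 0.8372 = 1564 ⇒ T = 1564 / 4.102 = 381 N.

T ≈ 381 N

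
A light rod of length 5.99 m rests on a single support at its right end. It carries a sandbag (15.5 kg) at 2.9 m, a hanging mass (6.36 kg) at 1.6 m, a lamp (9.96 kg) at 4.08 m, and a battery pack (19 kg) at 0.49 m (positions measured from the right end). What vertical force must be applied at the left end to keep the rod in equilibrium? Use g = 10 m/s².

F ≈ 175 N

Sum moments about the right end (the unknown pivot reaction has zero arm there).
Sandbag: 15.5 × 10 = 155 N down at 2.9 m → arm 2.9 m, τ = 155 × 2.9 = 449.5 N·m counterclockwise.
Hanging mass: 6.36 × 10 = 63.6 N down at 1.6 m → arm 1.6 m, τ = 63.6 × 1.6 = 101.8 N·m counterclockwise.
Lamp: 9.96 × 10 = 99.6 N down at 4.08 m → arm 4.08 m, τ = 99.6 × 4.08 = 406.4 N·m counterclockwise.
Battery pack: 19 × 10 = 190 N down at 0.49 m → arm 0.49 m, τ = 190 × 0.49 = 93.1 N·m counterclockwise.
Net moment of the loads = 1051 N·m counterclockwise.
The upward force F acts at the left end, arm 5.99 m, giving F × 5.99 clockwise.
Στ = 0 ⇒ F × 5.99 = 1051 ⇒ F = 1051 / 5.99 = 175 N.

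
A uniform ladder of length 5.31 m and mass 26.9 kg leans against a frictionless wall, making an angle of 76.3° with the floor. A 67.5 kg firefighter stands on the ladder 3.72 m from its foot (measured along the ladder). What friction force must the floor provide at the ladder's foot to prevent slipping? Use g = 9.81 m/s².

Choose the foot of the ladder as the axis so the floor normal and friction both act there and drop out.
Ladder weight 26.9×9.81 = 263.9 N acts at 2.655 m along the ladder; its horizontal arm is 2.655·cos76.3° = 0.6288 m → τ = 165.9 N·m clockwise.
Firefighter: 67.5×9.81 = 662.2 N at 3.72 m → arm 0.881 m → τ = 583.4 N·m clockwise.
Wall normal N acts horizontally at the top; its moment arm is the height L sinθ = 5.31·sin76.3° = 5.159 m, counterclockwise.
Balancing moments: N × 5.159 = 749.3, giving N = 145 N.
ΣFx = 0: friction at the foot balances the wall's push, so f = N_wall = 145 N.

f ≈ 145 N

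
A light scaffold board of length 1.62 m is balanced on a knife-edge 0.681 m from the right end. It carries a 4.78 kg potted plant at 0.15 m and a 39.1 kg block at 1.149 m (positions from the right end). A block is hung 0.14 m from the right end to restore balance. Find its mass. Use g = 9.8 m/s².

Taking torques about the knife-edge (at 0.681 m from the right end):
Potted plant: 4.78 × 9.8 = 46.84 N down at 0.15 m → arm 0.531 m, τ = 46.84 × 0.531 = 24.87 N·m clockwise.
Block: 39.1 × 9.8 = 383.2 N down at 1.149 m → arm 0.468 m, τ = 383.2 × 0.468 = 179.3 N·m counterclockwise.
Net moment of known loads = 154.4 N·m counterclockwise.
An unknown mass m at 0.14 m has arm 0.541 m; its moment is m·g·0.541 clockwise.
Στ = 0 ⇒ m × 9.8 × 0.541 = 154.4 ⇒ m = 154.4 / (9.8 × 0.541) = 29.1 kg.

m ≈ 29.1 kg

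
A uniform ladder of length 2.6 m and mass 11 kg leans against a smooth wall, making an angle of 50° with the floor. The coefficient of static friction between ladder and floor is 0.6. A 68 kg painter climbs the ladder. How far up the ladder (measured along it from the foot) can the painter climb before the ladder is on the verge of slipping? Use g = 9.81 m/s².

d ≈ 1.95 m

Sum moments about the foot of the ladder (the floor normal and friction both act there and drop out).
Ladder weight 11×9.81 = 107.9 N acts at 1.3 m along the ladder; its horizontal arm is 1.3·cos50° = 0.8356 m → τ = 90.16 N·m clockwise.
Painter weight 68×9.81 = 667.1 N at distance d → arm d·cos50° → τ = 667.1·d·0.6428 clockwise.
Wall normal N at the top has arm L sinθ = 1.992 m counterclockwise, so Στ = 0 gives N·1.992 = 90.16 + 428.8·d.
ΣFy = 0 ⇒ N_floor = 775 N, so the maximum friction is μ_s·N_floor = 0.6×775 = 465 N. ΣFx = 0 ⇒ N_wall = f, so at the slipping point N = 465 N.
Substituting: 465×1.992 = 90.16 + 428.8·d ⇒ d = (926.3 − 90.16) / 428.8 = 1.95 m.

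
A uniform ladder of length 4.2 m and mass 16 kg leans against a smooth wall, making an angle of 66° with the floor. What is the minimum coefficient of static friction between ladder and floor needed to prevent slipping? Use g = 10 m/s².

μ_min ≈ 0.223

Taking torques about the foot of the ladder:
Ladder weight 16×10 = 160 N acts at 2.1 m along the ladder; its horizontal arm is 2.1·cos66° = 0.8541 m → τ = 136.7 N·m clockwise.
Wall normal N acts horizontally at the top; its moment arm is the height L sinθ = 4.2·sin66° = 3.837 m, counterclockwise.
For rotational equilibrium, N × 3.837 = 136.7, so N = 35.63 N.
ΣFx = 0 ⇒ f = N_wall = 35.63 N. ΣFy = 0 ⇒ N_floor = 160 N.
μ_min = f / N_floor = 35.63 / 160 = 0.223.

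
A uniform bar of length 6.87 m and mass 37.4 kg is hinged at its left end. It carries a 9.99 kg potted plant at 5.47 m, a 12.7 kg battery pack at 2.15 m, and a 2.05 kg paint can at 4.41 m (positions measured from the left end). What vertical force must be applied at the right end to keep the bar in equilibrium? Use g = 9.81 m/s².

F ≈ 313 N

Take moments about the left end.
Beam weight: 37.4 × 9.81 = 366.9 N down at 3.435 m → arm 3.435 m, τ = 366.9 × 3.435 = 1260 N·m clockwise.
Potted plant: 9.99 × 9.81 = 98 N down at 5.47 m → arm 5.47 m, τ = 98 × 5.47 = 536.1 N·m clockwise.
Battery pack: 12.7 × 9.81 = 124.6 N down at 2.15 m → arm 2.15 m, τ = 124.6 × 2.15 = 267.9 N·m clockwise.
Paint can: 2.05 × 9.81 = 20.11 N down at 4.41 m → arm 4.41 m, τ = 20.11 × 4.41 = 88.69 N·m clockwise.
Net moment of the loads = 2153 N·m clockwise.
The upward force F acts at the right end, arm 6.87 m, giving F × 6.87 counterclockwise.
For rotational equilibrium, F × 6.87 = 2153, so F = 2153 / 6.87 = 313 N.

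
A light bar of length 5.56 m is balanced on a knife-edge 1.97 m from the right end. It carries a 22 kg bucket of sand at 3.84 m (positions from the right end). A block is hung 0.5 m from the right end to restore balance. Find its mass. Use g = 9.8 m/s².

Choose the knife-edge (at 1.97 m from the right end) as the axis so the support reaction has zero arm there.
Bucket of sand: 22 × 9.8 = 215.6 N down at 3.84 m → arm 1.87 m, τ = 215.6 × 1.87 = 403.2 N·m counterclockwise.
Net moment of known loads = 403.2 N·m counterclockwise.
An unknown mass m at 0.5 m has arm 1.47 m; its moment is m·g·1.47 clockwise.
Balancing moments: m × 9.8 × 1.47 = 403.2, giving m = 403.2 / (9.8 × 1.47) = 28 kg.

m ≈ 28 kg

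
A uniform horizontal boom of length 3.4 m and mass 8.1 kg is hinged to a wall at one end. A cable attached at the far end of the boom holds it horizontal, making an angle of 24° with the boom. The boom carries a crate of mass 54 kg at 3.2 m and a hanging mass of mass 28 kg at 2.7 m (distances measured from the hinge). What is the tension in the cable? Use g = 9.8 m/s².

T ≈ 1860 N

Choose the hinge as the axis so the unknown hinge reaction has zero arm there.
Beam weight: 8.1 × 9.8 = 79.38 N down at 1.7 m → arm 1.7 m, τ = 79.38 × 1.7 = 134.9 N·m clockwise.
Crate: 54 × 9.8 = 529.2 N down at 3.2 m → arm 3.2 m, τ = 529.2 × 3.2 = 1693 N·m clockwise.
Hanging mass: 28 × 9.8 = 274.4 N down at 2.7 m → arm 2.7 m, τ = 274.4 × 2.7 = 740.9 N·m clockwise.
Total clockwise load moment = 2569 N·m.
The cable tension T acts at 3.4 m; only its component perpendicular to the boom, T sinθ, produces torque. sin 24° = 0.4067.
Balancing moments: T × 3.4 × 0.4067 = 2569, giving T = 2569 / 1.383 = 1860 N.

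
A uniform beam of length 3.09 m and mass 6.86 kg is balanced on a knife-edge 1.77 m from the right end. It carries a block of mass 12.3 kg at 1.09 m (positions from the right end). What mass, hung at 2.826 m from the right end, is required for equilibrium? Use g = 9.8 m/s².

m ≈ 9.38 kg

Choose the knife-edge (at 1.77 m from the right end) as the axis so the support reaction has zero arm there.
Beam weight: 6.86 × 9.8 = 67.23 N down at 1.545 m → arm 0.225 m, τ = 67.23 × 0.225 = 15.13 N·m clockwise.
Block: 12.3 × 9.8 = 120.5 N down at 1.09 m → arm 0.68 m, τ = 120.5 × 0.68 = 81.94 N·m clockwise.
Net moment of known loads = 97.07 N·m clockwise.
An unknown mass m at 2.826 m has arm 1.056 m; its moment is m·g·1.056 counterclockwise.
Setting net torque to zero: m × 9.8 × 1.056 = 97.07 → m = 97.07 / (9.8 × 1.056) = 9.38 kg.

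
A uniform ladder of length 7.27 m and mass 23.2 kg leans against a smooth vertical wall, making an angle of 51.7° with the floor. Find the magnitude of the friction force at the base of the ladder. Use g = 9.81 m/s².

Taking torques about the foot of the ladder:
Ladder weight 23.2×9.81 = 227.6 N acts at 3.635 m along the ladder; its horizontal arm is 3.635·cos51.7° = 2.253 m → τ = 512.8 N·m clockwise.
Wall normal N acts horizontally at the top; its moment arm is the height L sinθ = 7.27·sin51.7° = 5.705 m, counterclockwise.
Στ = 0 ⇒ N × 5.705 = 512.8 ⇒ N = 89.9 N.
ΣFx = 0: friction at the foot balances the wall's push, so f = N_wall = 89.9 N.

f ≈ 89.9 N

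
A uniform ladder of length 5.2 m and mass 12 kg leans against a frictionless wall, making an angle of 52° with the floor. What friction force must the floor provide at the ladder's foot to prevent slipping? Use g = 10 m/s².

f ≈ 46.9 N

Take moments about the foot of the ladder.
Ladder weight 12×10 = 120 N acts at 2.6 m along the ladder; its horizontal arm is 2.6·cos52° = 1.601 m → τ = 192.1 N·m clockwise.
Wall normal N acts horizontally at the top; its moment arm is the height L sinθ = 5.2·sin52° = 4.098 m, counterclockwise.
Balancing moments: N × 4.098 = 192.1, giving N = 46.9 N.
ΣFx = 0: friction at the foot balances the wall's push, so f = N_wall = 46.9 N.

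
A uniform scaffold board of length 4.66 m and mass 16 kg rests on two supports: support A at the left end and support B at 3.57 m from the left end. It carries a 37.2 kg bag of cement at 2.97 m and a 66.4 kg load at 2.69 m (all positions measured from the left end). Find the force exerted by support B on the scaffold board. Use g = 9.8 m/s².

About support A:
Beam weight: 16 × 9.8 = 156.8 N down at 2.33 m → arm 2.33 m, τ = 156.8 × 2.33 = 365.3 N·m clockwise.
Bag of cement: 37.2 × 9.8 = 364.6 N down at 2.97 m → arm 2.97 m, τ = 364.6 × 2.97 = 1083 N·m clockwise.
Load: 66.4 × 9.8 = 650.7 N down at 2.69 m → arm 2.69 m, τ = 650.7 × 2.69 = 1750 N·m clockwise.
Net load moment about support A = 3198 N·m clockwise.
Reaction R at support B is upward at 3.57 m, arm 3.57 m → moment R × 3.57 counterclockwise.
Balancing moments: R × 3.57 = 3198, giving R = 896 N.

R_B ≈ 896 N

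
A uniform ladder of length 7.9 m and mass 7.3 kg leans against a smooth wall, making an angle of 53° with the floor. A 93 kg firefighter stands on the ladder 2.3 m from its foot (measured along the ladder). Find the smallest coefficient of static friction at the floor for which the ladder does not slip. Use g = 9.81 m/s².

μ_min ≈ 0.231

Choose the foot of the ladder as the axis so the floor normal and friction both act there and drop out.
Ladder weight 7.3×9.81 = 71.61 N acts at 3.95 m along the ladder; its horizontal arm is 3.95·cos53° = 2.377 m → τ = 170.2 N·m clockwise.
Firefighter: 93×9.81 = 912.3 N at 2.3 m → arm 1.384 m → τ = 1263 N·m clockwise.
Wall normal N acts horizontally at the top; its moment arm is the height L sinθ = 7.9·sin53° = 6.309 m, counterclockwise.
Setting net torque to zero: N × 6.309 = 1433 → N = 227.1 N.
ΣFx = 0 ⇒ f = N_wall = 227.1 N. ΣFy = 0 ⇒ N_floor = 983.9 N.
μ_min = f / N_floor = 227.1 / 983.9 = 0.231.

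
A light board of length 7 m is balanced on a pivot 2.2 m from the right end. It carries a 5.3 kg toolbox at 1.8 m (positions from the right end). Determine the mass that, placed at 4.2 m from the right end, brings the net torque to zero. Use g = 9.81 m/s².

Sum moments about the pivot (at 2.2 m from the right end) (the support reaction has zero arm there).
Toolbox: 5.3 × 9.81 = 51.99 N down at 1.8 m → arm 0.4 m, τ = 51.99 × 0.4 = 20.8 N·m clockwise.
Net moment of known loads = 20.8 N·m clockwise.
An unknown mass m at 4.2 m has arm 2 m; its moment is m·g·2 counterclockwise.
Balancing moments: m × 9.81 × 2 = 20.8, giving m = 20.8 / (9.81 × 2) = 1.06 kg.

m ≈ 1.06 kg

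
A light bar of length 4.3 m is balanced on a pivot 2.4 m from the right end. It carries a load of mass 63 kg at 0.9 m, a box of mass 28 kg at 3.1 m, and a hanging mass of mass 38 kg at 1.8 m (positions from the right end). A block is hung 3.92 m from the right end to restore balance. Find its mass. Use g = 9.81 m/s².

m ≈ 64.3 kg

Taking torques about the pivot (at 2.4 m from the right end):
Load: 63 × 9.81 = 618 N down at 0.9 m → arm 1.5 m, τ = 618 × 1.5 = 927 N·m clockwise.
Box: 28 × 9.81 = 274.7 N down at 3.1 m → arm 0.7 m, τ = 274.7 × 0.7 = 192.3 N·m counterclockwise.
Hanging mass: 38 × 9.81 = 372.8 N down at 1.8 m → arm 0.6 m, τ = 372.8 × 0.6 = 223.7 N·m clockwise.
Net moment of known loads = 958.4 N·m clockwise.
An unknown mass m at 3.92 m has arm 1.52 m; its moment is m·g·1.52 counterclockwise.
For rotational equilibrium, m × 9.81 × 1.52 = 958.4, so m = 958.4 / (9.81 × 1.52) = 64.3 kg.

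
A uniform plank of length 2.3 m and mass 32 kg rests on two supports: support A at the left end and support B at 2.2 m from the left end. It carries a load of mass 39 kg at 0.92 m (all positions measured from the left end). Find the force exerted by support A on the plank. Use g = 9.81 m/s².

Taking torques about support B:
Beam weight: 32 × 9.81 = 313.9 N down at 1.15 m → arm 1.05 m, τ = 313.9 × 1.05 = 329.6 N·m counterclockwise.
Load: 39 × 9.81 = 382.6 N down at 0.92 m → arm 1.28 m, τ = 382.6 × 1.28 = 489.7 N·m counterclockwise.
Net load moment about support B = 819.3 N·m counterclockwise.
Reaction R at support A is upward at 0 m, arm 2.2 m → moment R × 2.2 clockwise.
Balancing moments: R × 2.2 = 819.3, giving R = 372 N.

R_A ≈ 372 N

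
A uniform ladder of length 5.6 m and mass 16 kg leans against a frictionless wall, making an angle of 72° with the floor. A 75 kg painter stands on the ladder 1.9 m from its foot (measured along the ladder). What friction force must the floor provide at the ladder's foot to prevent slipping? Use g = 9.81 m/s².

f ≈ 107 N

Sum moments about the foot of the ladder (the floor normal and friction both act there and drop out).
Ladder weight 16×9.81 = 157 N acts at 2.8 m along the ladder; its horizontal arm is 2.8·cos72° = 0.8652 m → τ = 135.8 N·m clockwise.
Painter: 75×9.81 = 735.8 N at 1.9 m → arm 0.5871 m → τ = 432 N·m clockwise.
Wall normal N acts horizontally at the top; its moment arm is the height L sinθ = 5.6·sin72° = 5.326 m, counterclockwise.
Setting net torque to zero: N × 5.326 = 567.8 → N = 107 N.
ΣFx = 0: friction at the foot balances the wall's push, so f = N_wall = 107 N.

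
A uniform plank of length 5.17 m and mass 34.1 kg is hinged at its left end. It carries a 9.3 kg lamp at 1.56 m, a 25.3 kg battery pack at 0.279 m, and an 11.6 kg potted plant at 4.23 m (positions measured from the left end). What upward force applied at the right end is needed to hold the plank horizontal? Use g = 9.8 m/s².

F ≈ 301 N

Choose the left end as the axis so the unknown pivot reaction has zero arm there.
Beam weight: 34.1 × 9.8 = 334.2 N down at 2.585 m → arm 2.585 m, τ = 334.2 × 2.585 = 863.9 N·m clockwise.
Lamp: 9.3 × 9.8 = 91.14 N down at 1.56 m → arm 1.56 m, τ = 91.14 × 1.56 = 142.2 N·m clockwise.
Battery pack: 25.3 × 9.8 = 247.9 N down at 0.279 m → arm 0.279 m, τ = 247.9 × 0.279 = 69.16 N·m clockwise.
Potted plant: 11.6 × 9.8 = 113.7 N down at 4.23 m → arm 4.23 m, τ = 113.7 × 4.23 = 481 N·m clockwise.
Net moment of the loads = 1556 N·m clockwise.
The upward force F acts at the right end, arm 5.17 m, giving F × 5.17 counterclockwise.
Balancing moments: F × 5.17 = 1556, giving F = 1556 / 5.17 = 301 N.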